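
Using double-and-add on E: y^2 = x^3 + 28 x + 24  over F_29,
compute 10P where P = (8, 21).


k = 10 = 1010_2 (binary, LSB first: 0101)
Double-and-add from P = (8, 21):
  bit 0 = 0: acc unchanged = O
  bit 1 = 1: acc = O + (19, 7) = (19, 7)
  bit 2 = 0: acc unchanged = (19, 7)
  bit 3 = 1: acc = (19, 7) + (13, 2) = (13, 27)

10P = (13, 27)


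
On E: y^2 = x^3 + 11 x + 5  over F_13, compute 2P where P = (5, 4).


Doubling: s = (3 x1^2 + a) / (2 y1)
s = (3*5^2 + 11) / (2*4) mod 13 = 1
x3 = s^2 - 2 x1 mod 13 = 1^2 - 2*5 = 4
y3 = s (x1 - x3) - y1 mod 13 = 1 * (5 - 4) - 4 = 10

2P = (4, 10)


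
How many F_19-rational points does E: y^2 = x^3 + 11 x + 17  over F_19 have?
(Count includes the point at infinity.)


For each x in F_19, count y with y^2 = x^3 + 11 x + 17 mod 19:
  x = 0: RHS = 17, y in [6, 13]  -> 2 point(s)
  x = 2: RHS = 9, y in [3, 16]  -> 2 point(s)
  x = 3: RHS = 1, y in [1, 18]  -> 2 point(s)
  x = 4: RHS = 11, y in [7, 12]  -> 2 point(s)
  x = 5: RHS = 7, y in [8, 11]  -> 2 point(s)
  x = 7: RHS = 0, y in [0]  -> 1 point(s)
  x = 8: RHS = 9, y in [3, 16]  -> 2 point(s)
  x = 9: RHS = 9, y in [3, 16]  -> 2 point(s)
  x = 10: RHS = 6, y in [5, 14]  -> 2 point(s)
  x = 11: RHS = 6, y in [5, 14]  -> 2 point(s)
  x = 13: RHS = 1, y in [1, 18]  -> 2 point(s)
  x = 15: RHS = 4, y in [2, 17]  -> 2 point(s)
  x = 17: RHS = 6, y in [5, 14]  -> 2 point(s)
  x = 18: RHS = 5, y in [9, 10]  -> 2 point(s)
Affine points: 27. Add the point at infinity: total = 28.

#E(F_19) = 28


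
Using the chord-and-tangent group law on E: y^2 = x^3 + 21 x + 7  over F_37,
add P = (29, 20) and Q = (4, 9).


P != Q, so use the chord formula.
s = (y2 - y1) / (x2 - x1) = (26) / (12) mod 37 = 33
x3 = s^2 - x1 - x2 mod 37 = 33^2 - 29 - 4 = 20
y3 = s (x1 - x3) - y1 mod 37 = 33 * (29 - 20) - 20 = 18

P + Q = (20, 18)


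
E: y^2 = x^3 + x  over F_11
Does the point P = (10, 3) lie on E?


Check whether y^2 = x^3 + 1 x + 0 (mod 11) for (x, y) = (10, 3).
LHS: y^2 = 3^2 mod 11 = 9
RHS: x^3 + 1 x + 0 = 10^3 + 1*10 + 0 mod 11 = 9
LHS = RHS

Yes, on the curve


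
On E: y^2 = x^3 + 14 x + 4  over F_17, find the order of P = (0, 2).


Compute successive multiples of P until we hit O:
  1P = (0, 2)
  2P = (8, 4)
  3P = (8, 13)
  4P = (0, 15)
  5P = O

ord(P) = 5


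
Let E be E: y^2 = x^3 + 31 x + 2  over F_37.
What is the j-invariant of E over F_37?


Delta = -16(4 a^3 + 27 b^2) mod 37 = 34
-1728 * (4 a)^3 = -1728 * (4*31)^3 mod 37 = 6
j = 6 * 34^(-1) mod 37 = 35

j = 35 (mod 37)


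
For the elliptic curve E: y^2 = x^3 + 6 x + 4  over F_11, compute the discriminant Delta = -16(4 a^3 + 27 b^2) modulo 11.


4 a^3 + 27 b^2 = 4*6^3 + 27*4^2 = 864 + 432 = 1296
Delta = -16 * (1296) = -20736
Delta mod 11 = 10

Delta = 10 (mod 11)


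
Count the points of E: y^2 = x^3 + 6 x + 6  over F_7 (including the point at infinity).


For each x in F_7, count y with y^2 = x^3 + 6 x + 6 mod 7:
  x = 3: RHS = 2, y in [3, 4]  -> 2 point(s)
  x = 5: RHS = 0, y in [0]  -> 1 point(s)
Affine points: 3. Add the point at infinity: total = 4.

#E(F_7) = 4


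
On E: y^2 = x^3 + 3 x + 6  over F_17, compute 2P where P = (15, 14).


Doubling: s = (3 x1^2 + a) / (2 y1)
s = (3*15^2 + 3) / (2*14) mod 17 = 6
x3 = s^2 - 2 x1 mod 17 = 6^2 - 2*15 = 6
y3 = s (x1 - x3) - y1 mod 17 = 6 * (15 - 6) - 14 = 6

2P = (6, 6)


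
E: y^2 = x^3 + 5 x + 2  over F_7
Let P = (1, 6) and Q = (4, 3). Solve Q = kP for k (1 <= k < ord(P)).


Enumerate multiples of P until we hit Q = (4, 3):
  1P = (1, 6)
  2P = (0, 4)
  3P = (3, 4)
  4P = (4, 4)
  5P = (4, 3)
Match found at i = 5.

k = 5


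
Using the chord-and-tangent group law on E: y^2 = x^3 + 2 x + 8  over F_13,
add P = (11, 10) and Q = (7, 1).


P != Q, so use the chord formula.
s = (y2 - y1) / (x2 - x1) = (4) / (9) mod 13 = 12
x3 = s^2 - x1 - x2 mod 13 = 12^2 - 11 - 7 = 9
y3 = s (x1 - x3) - y1 mod 13 = 12 * (11 - 9) - 10 = 1

P + Q = (9, 1)


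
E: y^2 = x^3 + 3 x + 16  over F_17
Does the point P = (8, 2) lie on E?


Check whether y^2 = x^3 + 3 x + 16 (mod 17) for (x, y) = (8, 2).
LHS: y^2 = 2^2 mod 17 = 4
RHS: x^3 + 3 x + 16 = 8^3 + 3*8 + 16 mod 17 = 8
LHS != RHS

No, not on the curve


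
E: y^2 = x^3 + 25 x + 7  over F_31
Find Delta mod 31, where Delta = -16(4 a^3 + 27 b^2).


4 a^3 + 27 b^2 = 4*25^3 + 27*7^2 = 62500 + 1323 = 63823
Delta = -16 * (63823) = -1021168
Delta mod 31 = 3

Delta = 3 (mod 31)


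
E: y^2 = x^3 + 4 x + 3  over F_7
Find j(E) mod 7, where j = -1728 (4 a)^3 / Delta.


Delta = -16(4 a^3 + 27 b^2) mod 7 = 3
-1728 * (4 a)^3 = -1728 * (4*4)^3 mod 7 = 1
j = 1 * 3^(-1) mod 7 = 5

j = 5 (mod 7)


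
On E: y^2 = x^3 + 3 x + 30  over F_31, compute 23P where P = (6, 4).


k = 23 = 10111_2 (binary, LSB first: 11101)
Double-and-add from P = (6, 4):
  bit 0 = 1: acc = O + (6, 4) = (6, 4)
  bit 1 = 1: acc = (6, 4) + (26, 13) = (3, 2)
  bit 2 = 1: acc = (3, 2) + (19, 8) = (29, 27)
  bit 3 = 0: acc unchanged = (29, 27)
  bit 4 = 1: acc = (29, 27) + (15, 3) = (26, 18)

23P = (26, 18)


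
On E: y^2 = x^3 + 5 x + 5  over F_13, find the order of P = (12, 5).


Compute successive multiples of P until we hit O:
  1P = (12, 5)
  2P = (12, 8)
  3P = O

ord(P) = 3


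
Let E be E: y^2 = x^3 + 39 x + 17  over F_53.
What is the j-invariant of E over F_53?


Delta = -16(4 a^3 + 27 b^2) mod 53 = 47
-1728 * (4 a)^3 = -1728 * (4*39)^3 mod 53 = 16
j = 16 * 47^(-1) mod 53 = 15

j = 15 (mod 53)


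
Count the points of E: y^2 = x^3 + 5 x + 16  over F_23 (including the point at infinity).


For each x in F_23, count y with y^2 = x^3 + 5 x + 16 mod 23:
  x = 0: RHS = 16, y in [4, 19]  -> 2 point(s)
  x = 3: RHS = 12, y in [9, 14]  -> 2 point(s)
  x = 4: RHS = 8, y in [10, 13]  -> 2 point(s)
  x = 6: RHS = 9, y in [3, 20]  -> 2 point(s)
  x = 7: RHS = 3, y in [7, 16]  -> 2 point(s)
  x = 8: RHS = 16, y in [4, 19]  -> 2 point(s)
  x = 9: RHS = 8, y in [10, 13]  -> 2 point(s)
  x = 10: RHS = 8, y in [10, 13]  -> 2 point(s)
  x = 13: RHS = 1, y in [1, 22]  -> 2 point(s)
  x = 14: RHS = 1, y in [1, 22]  -> 2 point(s)
  x = 15: RHS = 16, y in [4, 19]  -> 2 point(s)
  x = 16: RHS = 6, y in [11, 12]  -> 2 point(s)
  x = 17: RHS = 0, y in [0]  -> 1 point(s)
  x = 18: RHS = 4, y in [2, 21]  -> 2 point(s)
  x = 19: RHS = 1, y in [1, 22]  -> 2 point(s)
Affine points: 29. Add the point at infinity: total = 30.

#E(F_23) = 30


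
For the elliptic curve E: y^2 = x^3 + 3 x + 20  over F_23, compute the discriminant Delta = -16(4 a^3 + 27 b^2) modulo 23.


4 a^3 + 27 b^2 = 4*3^3 + 27*20^2 = 108 + 10800 = 10908
Delta = -16 * (10908) = -174528
Delta mod 23 = 19

Delta = 19 (mod 23)


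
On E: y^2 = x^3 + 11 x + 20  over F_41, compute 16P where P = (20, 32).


k = 16 = 10000_2 (binary, LSB first: 00001)
Double-and-add from P = (20, 32):
  bit 0 = 0: acc unchanged = O
  bit 1 = 0: acc unchanged = O
  bit 2 = 0: acc unchanged = O
  bit 3 = 0: acc unchanged = O
  bit 4 = 1: acc = O + (1, 14) = (1, 14)

16P = (1, 14)


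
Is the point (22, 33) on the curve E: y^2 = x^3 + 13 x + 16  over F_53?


Check whether y^2 = x^3 + 13 x + 16 (mod 53) for (x, y) = (22, 33).
LHS: y^2 = 33^2 mod 53 = 29
RHS: x^3 + 13 x + 16 = 22^3 + 13*22 + 16 mod 53 = 32
LHS != RHS

No, not on the curve


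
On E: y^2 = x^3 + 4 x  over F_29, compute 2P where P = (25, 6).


Doubling: s = (3 x1^2 + a) / (2 y1)
s = (3*25^2 + 4) / (2*6) mod 29 = 14
x3 = s^2 - 2 x1 mod 29 = 14^2 - 2*25 = 1
y3 = s (x1 - x3) - y1 mod 29 = 14 * (25 - 1) - 6 = 11

2P = (1, 11)


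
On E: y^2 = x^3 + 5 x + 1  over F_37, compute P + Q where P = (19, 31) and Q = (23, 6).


P != Q, so use the chord formula.
s = (y2 - y1) / (x2 - x1) = (12) / (4) mod 37 = 3
x3 = s^2 - x1 - x2 mod 37 = 3^2 - 19 - 23 = 4
y3 = s (x1 - x3) - y1 mod 37 = 3 * (19 - 4) - 31 = 14

P + Q = (4, 14)


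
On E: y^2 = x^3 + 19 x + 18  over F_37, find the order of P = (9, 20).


Compute successive multiples of P until we hit O:
  1P = (9, 20)
  2P = (20, 6)
  3P = (35, 3)
  4P = (33, 27)
  5P = (22, 24)
  6P = (5, 4)
  7P = (2, 8)
  8P = (1, 36)
  ... (continuing to 34P)
  34P = O

ord(P) = 34


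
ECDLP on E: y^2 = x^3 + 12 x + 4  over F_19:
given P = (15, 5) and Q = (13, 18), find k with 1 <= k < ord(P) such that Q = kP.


Enumerate multiples of P until we hit Q = (13, 18):
  1P = (15, 5)
  2P = (6, 11)
  3P = (9, 10)
  4P = (11, 17)
  5P = (2, 13)
  6P = (8, 17)
  7P = (16, 13)
  8P = (14, 3)
  9P = (13, 18)
Match found at i = 9.

k = 9


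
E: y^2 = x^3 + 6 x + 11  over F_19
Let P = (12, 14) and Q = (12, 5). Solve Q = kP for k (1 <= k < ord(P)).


Enumerate multiples of P until we hit Q = (12, 5):
  1P = (12, 14)
  2P = (18, 17)
  3P = (13, 14)
  4P = (13, 5)
  5P = (18, 2)
  6P = (12, 5)
Match found at i = 6.

k = 6


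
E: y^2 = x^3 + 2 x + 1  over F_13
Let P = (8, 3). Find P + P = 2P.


Doubling: s = (3 x1^2 + a) / (2 y1)
s = (3*8^2 + 2) / (2*3) mod 13 = 2
x3 = s^2 - 2 x1 mod 13 = 2^2 - 2*8 = 1
y3 = s (x1 - x3) - y1 mod 13 = 2 * (8 - 1) - 3 = 11

2P = (1, 11)


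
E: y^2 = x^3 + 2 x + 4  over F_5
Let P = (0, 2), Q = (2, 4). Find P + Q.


P != Q, so use the chord formula.
s = (y2 - y1) / (x2 - x1) = (2) / (2) mod 5 = 1
x3 = s^2 - x1 - x2 mod 5 = 1^2 - 0 - 2 = 4
y3 = s (x1 - x3) - y1 mod 5 = 1 * (0 - 4) - 2 = 4

P + Q = (4, 4)


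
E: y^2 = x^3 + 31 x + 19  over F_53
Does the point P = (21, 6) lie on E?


Check whether y^2 = x^3 + 31 x + 19 (mod 53) for (x, y) = (21, 6).
LHS: y^2 = 6^2 mod 53 = 36
RHS: x^3 + 31 x + 19 = 21^3 + 31*21 + 19 mod 53 = 20
LHS != RHS

No, not on the curve


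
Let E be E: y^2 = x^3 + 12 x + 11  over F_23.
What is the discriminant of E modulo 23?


4 a^3 + 27 b^2 = 4*12^3 + 27*11^2 = 6912 + 3267 = 10179
Delta = -16 * (10179) = -162864
Delta mod 23 = 22

Delta = 22 (mod 23)


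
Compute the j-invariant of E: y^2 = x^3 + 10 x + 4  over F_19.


Delta = -16(4 a^3 + 27 b^2) mod 19 = 15
-1728 * (4 a)^3 = -1728 * (4*10)^3 mod 19 = 8
j = 8 * 15^(-1) mod 19 = 17

j = 17 (mod 19)


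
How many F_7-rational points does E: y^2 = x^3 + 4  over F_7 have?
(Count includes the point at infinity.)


For each x in F_7, count y with y^2 = x^3 + 0 x + 4 mod 7:
  x = 0: RHS = 4, y in [2, 5]  -> 2 point(s)
Affine points: 2. Add the point at infinity: total = 3.

#E(F_7) = 3


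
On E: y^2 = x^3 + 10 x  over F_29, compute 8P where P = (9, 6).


k = 8 = 1000_2 (binary, LSB first: 0001)
Double-and-add from P = (9, 6):
  bit 0 = 0: acc unchanged = O
  bit 1 = 0: acc unchanged = O
  bit 2 = 0: acc unchanged = O
  bit 3 = 1: acc = O + (24, 12) = (24, 12)

8P = (24, 12)


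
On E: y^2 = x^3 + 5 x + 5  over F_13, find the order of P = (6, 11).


Compute successive multiples of P until we hit O:
  1P = (6, 11)
  2P = (2, 6)
  3P = (9, 8)
  4P = (12, 8)
  5P = (5, 8)
  6P = (11, 0)
  7P = (5, 5)
  8P = (12, 5)
  ... (continuing to 12P)
  12P = O

ord(P) = 12


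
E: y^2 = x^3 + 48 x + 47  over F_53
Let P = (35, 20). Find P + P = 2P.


Doubling: s = (3 x1^2 + a) / (2 y1)
s = (3*35^2 + 48) / (2*20) mod 53 = 52
x3 = s^2 - 2 x1 mod 53 = 52^2 - 2*35 = 37
y3 = s (x1 - x3) - y1 mod 53 = 52 * (35 - 37) - 20 = 35

2P = (37, 35)


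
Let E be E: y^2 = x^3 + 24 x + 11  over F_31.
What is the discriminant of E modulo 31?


4 a^3 + 27 b^2 = 4*24^3 + 27*11^2 = 55296 + 3267 = 58563
Delta = -16 * (58563) = -937008
Delta mod 31 = 29

Delta = 29 (mod 31)


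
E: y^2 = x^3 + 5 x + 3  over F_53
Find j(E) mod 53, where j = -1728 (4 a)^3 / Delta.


Delta = -16(4 a^3 + 27 b^2) mod 53 = 37
-1728 * (4 a)^3 = -1728 * (4*5)^3 mod 53 = 43
j = 43 * 37^(-1) mod 53 = 47

j = 47 (mod 53)


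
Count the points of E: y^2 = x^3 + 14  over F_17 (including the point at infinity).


For each x in F_17, count y with y^2 = x^3 + 0 x + 14 mod 17:
  x = 1: RHS = 15, y in [7, 10]  -> 2 point(s)
  x = 6: RHS = 9, y in [3, 14]  -> 2 point(s)
  x = 7: RHS = 0, y in [0]  -> 1 point(s)
  x = 8: RHS = 16, y in [4, 13]  -> 2 point(s)
  x = 11: RHS = 2, y in [6, 11]  -> 2 point(s)
  x = 12: RHS = 8, y in [5, 12]  -> 2 point(s)
  x = 13: RHS = 1, y in [1, 16]  -> 2 point(s)
  x = 14: RHS = 4, y in [2, 15]  -> 2 point(s)
  x = 16: RHS = 13, y in [8, 9]  -> 2 point(s)
Affine points: 17. Add the point at infinity: total = 18.

#E(F_17) = 18


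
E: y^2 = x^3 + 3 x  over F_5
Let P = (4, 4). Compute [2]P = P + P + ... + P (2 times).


k = 2 = 10_2 (binary, LSB first: 01)
Double-and-add from P = (4, 4):
  bit 0 = 0: acc unchanged = O
  bit 1 = 1: acc = O + (1, 2) = (1, 2)

2P = (1, 2)


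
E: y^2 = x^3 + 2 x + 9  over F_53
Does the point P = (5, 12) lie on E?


Check whether y^2 = x^3 + 2 x + 9 (mod 53) for (x, y) = (5, 12).
LHS: y^2 = 12^2 mod 53 = 38
RHS: x^3 + 2 x + 9 = 5^3 + 2*5 + 9 mod 53 = 38
LHS = RHS

Yes, on the curve


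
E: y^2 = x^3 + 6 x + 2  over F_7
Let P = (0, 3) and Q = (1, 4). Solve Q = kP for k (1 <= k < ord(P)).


Enumerate multiples of P until we hit Q = (1, 4):
  1P = (0, 3)
  2P = (1, 3)
  3P = (6, 4)
  4P = (2, 6)
  5P = (2, 1)
  6P = (6, 3)
  7P = (1, 4)
Match found at i = 7.

k = 7


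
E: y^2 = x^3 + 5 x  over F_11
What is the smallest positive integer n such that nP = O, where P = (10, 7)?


Compute successive multiples of P until we hit O:
  1P = (10, 7)
  2P = (3, 8)
  3P = (7, 2)
  4P = (9, 2)
  5P = (6, 2)
  6P = (0, 0)
  7P = (6, 9)
  8P = (9, 9)
  ... (continuing to 12P)
  12P = O

ord(P) = 12


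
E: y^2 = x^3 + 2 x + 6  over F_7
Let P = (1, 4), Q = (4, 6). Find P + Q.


P != Q, so use the chord formula.
s = (y2 - y1) / (x2 - x1) = (2) / (3) mod 7 = 3
x3 = s^2 - x1 - x2 mod 7 = 3^2 - 1 - 4 = 4
y3 = s (x1 - x3) - y1 mod 7 = 3 * (1 - 4) - 4 = 1

P + Q = (4, 1)


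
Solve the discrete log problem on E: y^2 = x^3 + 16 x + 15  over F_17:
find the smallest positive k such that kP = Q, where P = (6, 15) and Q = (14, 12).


Enumerate multiples of P until we hit Q = (14, 12):
  1P = (6, 15)
  2P = (14, 12)
Match found at i = 2.

k = 2


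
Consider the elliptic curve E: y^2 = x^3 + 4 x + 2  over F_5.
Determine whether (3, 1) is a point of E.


Check whether y^2 = x^3 + 4 x + 2 (mod 5) for (x, y) = (3, 1).
LHS: y^2 = 1^2 mod 5 = 1
RHS: x^3 + 4 x + 2 = 3^3 + 4*3 + 2 mod 5 = 1
LHS = RHS

Yes, on the curve


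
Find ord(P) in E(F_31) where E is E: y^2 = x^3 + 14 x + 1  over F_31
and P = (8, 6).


Compute successive multiples of P until we hit O:
  1P = (8, 6)
  2P = (4, 11)
  3P = (7, 16)
  4P = (23, 20)
  5P = (9, 22)
  6P = (22, 18)
  7P = (3, 16)
  8P = (24, 26)
  ... (continuing to 35P)
  35P = O

ord(P) = 35


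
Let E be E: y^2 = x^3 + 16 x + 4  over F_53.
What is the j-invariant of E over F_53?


Delta = -16(4 a^3 + 27 b^2) mod 53 = 25
-1728 * (4 a)^3 = -1728 * (4*16)^3 mod 53 = 20
j = 20 * 25^(-1) mod 53 = 22

j = 22 (mod 53)


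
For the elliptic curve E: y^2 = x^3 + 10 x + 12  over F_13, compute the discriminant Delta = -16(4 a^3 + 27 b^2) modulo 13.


4 a^3 + 27 b^2 = 4*10^3 + 27*12^2 = 4000 + 3888 = 7888
Delta = -16 * (7888) = -126208
Delta mod 13 = 9

Delta = 9 (mod 13)


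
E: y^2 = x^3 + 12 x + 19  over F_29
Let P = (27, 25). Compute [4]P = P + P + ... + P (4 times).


k = 4 = 100_2 (binary, LSB first: 001)
Double-and-add from P = (27, 25):
  bit 0 = 0: acc unchanged = O
  bit 1 = 0: acc unchanged = O
  bit 2 = 1: acc = O + (28, 21) = (28, 21)

4P = (28, 21)


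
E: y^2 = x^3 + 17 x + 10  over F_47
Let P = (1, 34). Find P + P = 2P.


Doubling: s = (3 x1^2 + a) / (2 y1)
s = (3*1^2 + 17) / (2*34) mod 47 = 39
x3 = s^2 - 2 x1 mod 47 = 39^2 - 2*1 = 15
y3 = s (x1 - x3) - y1 mod 47 = 39 * (1 - 15) - 34 = 31

2P = (15, 31)


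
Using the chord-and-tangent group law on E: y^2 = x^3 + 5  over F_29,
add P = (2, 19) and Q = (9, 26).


P != Q, so use the chord formula.
s = (y2 - y1) / (x2 - x1) = (7) / (7) mod 29 = 1
x3 = s^2 - x1 - x2 mod 29 = 1^2 - 2 - 9 = 19
y3 = s (x1 - x3) - y1 mod 29 = 1 * (2 - 19) - 19 = 22

P + Q = (19, 22)


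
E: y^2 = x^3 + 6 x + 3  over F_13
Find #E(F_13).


For each x in F_13, count y with y^2 = x^3 + 6 x + 3 mod 13:
  x = 0: RHS = 3, y in [4, 9]  -> 2 point(s)
  x = 1: RHS = 10, y in [6, 7]  -> 2 point(s)
  x = 2: RHS = 10, y in [6, 7]  -> 2 point(s)
  x = 3: RHS = 9, y in [3, 10]  -> 2 point(s)
  x = 4: RHS = 0, y in [0]  -> 1 point(s)
  x = 8: RHS = 4, y in [2, 11]  -> 2 point(s)
  x = 10: RHS = 10, y in [6, 7]  -> 2 point(s)
  x = 11: RHS = 9, y in [3, 10]  -> 2 point(s)
  x = 12: RHS = 9, y in [3, 10]  -> 2 point(s)
Affine points: 17. Add the point at infinity: total = 18.

#E(F_13) = 18


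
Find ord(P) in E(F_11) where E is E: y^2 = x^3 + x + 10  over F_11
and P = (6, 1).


Compute successive multiples of P until we hit O:
  1P = (6, 1)
  2P = (2, 8)
  3P = (4, 1)
  4P = (1, 10)
  5P = (9, 0)
  6P = (1, 1)
  7P = (4, 10)
  8P = (2, 3)
  ... (continuing to 10P)
  10P = O

ord(P) = 10


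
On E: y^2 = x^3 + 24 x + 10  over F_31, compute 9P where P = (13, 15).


k = 9 = 1001_2 (binary, LSB first: 1001)
Double-and-add from P = (13, 15):
  bit 0 = 1: acc = O + (13, 15) = (13, 15)
  bit 1 = 0: acc unchanged = (13, 15)
  bit 2 = 0: acc unchanged = (13, 15)
  bit 3 = 1: acc = (13, 15) + (0, 14) = (7, 26)

9P = (7, 26)


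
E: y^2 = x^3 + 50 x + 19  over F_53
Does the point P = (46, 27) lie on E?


Check whether y^2 = x^3 + 50 x + 19 (mod 53) for (x, y) = (46, 27).
LHS: y^2 = 27^2 mod 53 = 40
RHS: x^3 + 50 x + 19 = 46^3 + 50*46 + 19 mod 53 = 15
LHS != RHS

No, not on the curve


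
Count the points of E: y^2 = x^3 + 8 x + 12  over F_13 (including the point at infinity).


For each x in F_13, count y with y^2 = x^3 + 8 x + 12 mod 13:
  x = 0: RHS = 12, y in [5, 8]  -> 2 point(s)
  x = 2: RHS = 10, y in [6, 7]  -> 2 point(s)
  x = 4: RHS = 4, y in [2, 11]  -> 2 point(s)
  x = 6: RHS = 3, y in [4, 9]  -> 2 point(s)
  x = 8: RHS = 3, y in [4, 9]  -> 2 point(s)
  x = 10: RHS = 0, y in [0]  -> 1 point(s)
  x = 11: RHS = 1, y in [1, 12]  -> 2 point(s)
  x = 12: RHS = 3, y in [4, 9]  -> 2 point(s)
Affine points: 15. Add the point at infinity: total = 16.

#E(F_13) = 16


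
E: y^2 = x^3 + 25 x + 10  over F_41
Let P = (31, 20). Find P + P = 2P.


Doubling: s = (3 x1^2 + a) / (2 y1)
s = (3*31^2 + 25) / (2*20) mod 41 = 3
x3 = s^2 - 2 x1 mod 41 = 3^2 - 2*31 = 29
y3 = s (x1 - x3) - y1 mod 41 = 3 * (31 - 29) - 20 = 27

2P = (29, 27)


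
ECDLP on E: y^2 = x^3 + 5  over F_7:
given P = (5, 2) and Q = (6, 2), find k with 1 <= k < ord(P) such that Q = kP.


Enumerate multiples of P until we hit Q = (6, 2):
  1P = (5, 2)
  2P = (6, 2)
Match found at i = 2.

k = 2


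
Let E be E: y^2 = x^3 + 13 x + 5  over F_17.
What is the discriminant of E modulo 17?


4 a^3 + 27 b^2 = 4*13^3 + 27*5^2 = 8788 + 675 = 9463
Delta = -16 * (9463) = -151408
Delta mod 17 = 11

Delta = 11 (mod 17)


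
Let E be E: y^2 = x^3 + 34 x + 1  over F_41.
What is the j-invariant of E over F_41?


Delta = -16(4 a^3 + 27 b^2) mod 41 = 36
-1728 * (4 a)^3 = -1728 * (4*34)^3 mod 41 = 20
j = 20 * 36^(-1) mod 41 = 37

j = 37 (mod 41)


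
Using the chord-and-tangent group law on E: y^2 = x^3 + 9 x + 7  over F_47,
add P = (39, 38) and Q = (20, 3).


P != Q, so use the chord formula.
s = (y2 - y1) / (x2 - x1) = (12) / (28) mod 47 = 34
x3 = s^2 - x1 - x2 mod 47 = 34^2 - 39 - 20 = 16
y3 = s (x1 - x3) - y1 mod 47 = 34 * (39 - 16) - 38 = 39

P + Q = (16, 39)


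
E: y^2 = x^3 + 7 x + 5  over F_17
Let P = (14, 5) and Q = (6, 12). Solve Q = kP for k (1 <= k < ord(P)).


Enumerate multiples of P until we hit Q = (6, 12):
  1P = (14, 5)
  2P = (6, 12)
Match found at i = 2.

k = 2


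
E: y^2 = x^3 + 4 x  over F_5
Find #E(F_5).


For each x in F_5, count y with y^2 = x^3 + 4 x + 0 mod 5:
  x = 0: RHS = 0, y in [0]  -> 1 point(s)
  x = 1: RHS = 0, y in [0]  -> 1 point(s)
  x = 2: RHS = 1, y in [1, 4]  -> 2 point(s)
  x = 3: RHS = 4, y in [2, 3]  -> 2 point(s)
  x = 4: RHS = 0, y in [0]  -> 1 point(s)
Affine points: 7. Add the point at infinity: total = 8.

#E(F_5) = 8


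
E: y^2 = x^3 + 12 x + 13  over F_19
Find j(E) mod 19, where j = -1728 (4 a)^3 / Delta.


Delta = -16(4 a^3 + 27 b^2) mod 19 = 16
-1728 * (4 a)^3 = -1728 * (4*12)^3 mod 19 = 12
j = 12 * 16^(-1) mod 19 = 15

j = 15 (mod 19)


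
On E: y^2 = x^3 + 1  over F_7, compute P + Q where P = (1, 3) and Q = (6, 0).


P != Q, so use the chord formula.
s = (y2 - y1) / (x2 - x1) = (4) / (5) mod 7 = 5
x3 = s^2 - x1 - x2 mod 7 = 5^2 - 1 - 6 = 4
y3 = s (x1 - x3) - y1 mod 7 = 5 * (1 - 4) - 3 = 3

P + Q = (4, 3)


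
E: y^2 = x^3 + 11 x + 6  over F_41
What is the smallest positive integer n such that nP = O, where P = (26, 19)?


Compute successive multiples of P until we hit O:
  1P = (26, 19)
  2P = (7, 37)
  3P = (29, 27)
  4P = (25, 11)
  5P = (13, 3)
  6P = (4, 27)
  7P = (3, 36)
  8P = (32, 30)
  ... (continuing to 47P)
  47P = O

ord(P) = 47


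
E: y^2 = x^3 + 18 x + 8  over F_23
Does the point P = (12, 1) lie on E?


Check whether y^2 = x^3 + 18 x + 8 (mod 23) for (x, y) = (12, 1).
LHS: y^2 = 1^2 mod 23 = 1
RHS: x^3 + 18 x + 8 = 12^3 + 18*12 + 8 mod 23 = 20
LHS != RHS

No, not on the curve


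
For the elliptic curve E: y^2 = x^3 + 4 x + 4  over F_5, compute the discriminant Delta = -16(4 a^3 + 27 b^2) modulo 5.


4 a^3 + 27 b^2 = 4*4^3 + 27*4^2 = 256 + 432 = 688
Delta = -16 * (688) = -11008
Delta mod 5 = 2

Delta = 2 (mod 5)


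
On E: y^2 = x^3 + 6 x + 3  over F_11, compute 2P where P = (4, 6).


Doubling: s = (3 x1^2 + a) / (2 y1)
s = (3*4^2 + 6) / (2*6) mod 11 = 10
x3 = s^2 - 2 x1 mod 11 = 10^2 - 2*4 = 4
y3 = s (x1 - x3) - y1 mod 11 = 10 * (4 - 4) - 6 = 5

2P = (4, 5)


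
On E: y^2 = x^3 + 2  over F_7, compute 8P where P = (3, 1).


k = 8 = 1000_2 (binary, LSB first: 0001)
Double-and-add from P = (3, 1):
  bit 0 = 0: acc unchanged = O
  bit 1 = 0: acc unchanged = O
  bit 2 = 0: acc unchanged = O
  bit 3 = 1: acc = O + (3, 6) = (3, 6)

8P = (3, 6)


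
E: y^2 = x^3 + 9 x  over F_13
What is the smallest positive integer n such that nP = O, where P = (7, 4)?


Compute successive multiples of P until we hit O:
  1P = (7, 4)
  2P = (12, 9)
  3P = (8, 8)
  4P = (1, 7)
  5P = (2, 0)
  6P = (1, 6)
  7P = (8, 5)
  8P = (12, 4)
  ... (continuing to 10P)
  10P = O

ord(P) = 10


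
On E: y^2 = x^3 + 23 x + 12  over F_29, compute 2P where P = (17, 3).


k = 2 = 10_2 (binary, LSB first: 01)
Double-and-add from P = (17, 3):
  bit 0 = 0: acc unchanged = O
  bit 1 = 1: acc = O + (19, 0) = (19, 0)

2P = (19, 0)


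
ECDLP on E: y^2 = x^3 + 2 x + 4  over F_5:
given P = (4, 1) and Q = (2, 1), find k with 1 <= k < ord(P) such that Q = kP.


Enumerate multiples of P until we hit Q = (2, 1):
  1P = (4, 1)
  2P = (2, 4)
  3P = (0, 3)
  4P = (0, 2)
  5P = (2, 1)
Match found at i = 5.

k = 5


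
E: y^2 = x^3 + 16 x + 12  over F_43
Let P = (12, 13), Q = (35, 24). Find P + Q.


P != Q, so use the chord formula.
s = (y2 - y1) / (x2 - x1) = (11) / (23) mod 43 = 36
x3 = s^2 - x1 - x2 mod 43 = 36^2 - 12 - 35 = 2
y3 = s (x1 - x3) - y1 mod 43 = 36 * (12 - 2) - 13 = 3

P + Q = (2, 3)


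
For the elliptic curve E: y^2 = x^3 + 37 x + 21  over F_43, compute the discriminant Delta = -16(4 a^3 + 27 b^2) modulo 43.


4 a^3 + 27 b^2 = 4*37^3 + 27*21^2 = 202612 + 11907 = 214519
Delta = -16 * (214519) = -3432304
Delta mod 43 = 42

Delta = 42 (mod 43)


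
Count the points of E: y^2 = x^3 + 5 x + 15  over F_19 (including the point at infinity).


For each x in F_19, count y with y^2 = x^3 + 5 x + 15 mod 19:
  x = 3: RHS = 0, y in [0]  -> 1 point(s)
  x = 4: RHS = 4, y in [2, 17]  -> 2 point(s)
  x = 8: RHS = 16, y in [4, 15]  -> 2 point(s)
  x = 10: RHS = 1, y in [1, 18]  -> 2 point(s)
  x = 12: RHS = 17, y in [6, 13]  -> 2 point(s)
  x = 13: RHS = 16, y in [4, 15]  -> 2 point(s)
  x = 14: RHS = 17, y in [6, 13]  -> 2 point(s)
  x = 15: RHS = 7, y in [8, 11]  -> 2 point(s)
  x = 16: RHS = 11, y in [7, 12]  -> 2 point(s)
  x = 17: RHS = 16, y in [4, 15]  -> 2 point(s)
  x = 18: RHS = 9, y in [3, 16]  -> 2 point(s)
Affine points: 21. Add the point at infinity: total = 22.

#E(F_19) = 22


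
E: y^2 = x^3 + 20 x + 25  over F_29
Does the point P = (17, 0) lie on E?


Check whether y^2 = x^3 + 20 x + 25 (mod 29) for (x, y) = (17, 0).
LHS: y^2 = 0^2 mod 29 = 0
RHS: x^3 + 20 x + 25 = 17^3 + 20*17 + 25 mod 29 = 0
LHS = RHS

Yes, on the curve


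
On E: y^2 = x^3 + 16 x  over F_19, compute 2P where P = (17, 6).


Doubling: s = (3 x1^2 + a) / (2 y1)
s = (3*17^2 + 16) / (2*6) mod 19 = 15
x3 = s^2 - 2 x1 mod 19 = 15^2 - 2*17 = 1
y3 = s (x1 - x3) - y1 mod 19 = 15 * (17 - 1) - 6 = 6

2P = (1, 6)


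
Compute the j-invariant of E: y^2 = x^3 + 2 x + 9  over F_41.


Delta = -16(4 a^3 + 27 b^2) mod 41 = 2
-1728 * (4 a)^3 = -1728 * (4*2)^3 mod 41 = 3
j = 3 * 2^(-1) mod 41 = 22

j = 22 (mod 41)


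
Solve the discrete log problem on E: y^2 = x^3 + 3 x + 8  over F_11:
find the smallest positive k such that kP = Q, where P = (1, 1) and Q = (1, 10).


Enumerate multiples of P until we hit Q = (1, 10):
  1P = (1, 1)
  2P = (7, 3)
  3P = (8, 4)
  4P = (6, 0)
  5P = (8, 7)
  6P = (7, 8)
  7P = (1, 10)
Match found at i = 7.

k = 7


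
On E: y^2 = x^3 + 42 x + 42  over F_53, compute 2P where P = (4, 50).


Doubling: s = (3 x1^2 + a) / (2 y1)
s = (3*4^2 + 42) / (2*50) mod 53 = 38
x3 = s^2 - 2 x1 mod 53 = 38^2 - 2*4 = 5
y3 = s (x1 - x3) - y1 mod 53 = 38 * (4 - 5) - 50 = 18

2P = (5, 18)


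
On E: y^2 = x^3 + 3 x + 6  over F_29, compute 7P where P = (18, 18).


k = 7 = 111_2 (binary, LSB first: 111)
Double-and-add from P = (18, 18):
  bit 0 = 1: acc = O + (18, 18) = (18, 18)
  bit 1 = 1: acc = (18, 18) + (15, 27) = (5, 1)
  bit 2 = 1: acc = (5, 1) + (12, 1) = (12, 28)

7P = (12, 28)


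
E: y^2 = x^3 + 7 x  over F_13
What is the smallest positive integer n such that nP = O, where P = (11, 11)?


Compute successive multiples of P until we hit O:
  1P = (11, 11)
  2P = (3, 3)
  3P = (0, 0)
  4P = (3, 10)
  5P = (11, 2)
  6P = O

ord(P) = 6


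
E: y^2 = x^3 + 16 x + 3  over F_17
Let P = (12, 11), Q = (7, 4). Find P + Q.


P != Q, so use the chord formula.
s = (y2 - y1) / (x2 - x1) = (10) / (12) mod 17 = 15
x3 = s^2 - x1 - x2 mod 17 = 15^2 - 12 - 7 = 2
y3 = s (x1 - x3) - y1 mod 17 = 15 * (12 - 2) - 11 = 3

P + Q = (2, 3)


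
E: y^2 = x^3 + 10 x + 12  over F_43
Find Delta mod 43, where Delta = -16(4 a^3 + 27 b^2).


4 a^3 + 27 b^2 = 4*10^3 + 27*12^2 = 4000 + 3888 = 7888
Delta = -16 * (7888) = -126208
Delta mod 43 = 40

Delta = 40 (mod 43)


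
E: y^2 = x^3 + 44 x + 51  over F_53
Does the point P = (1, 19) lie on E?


Check whether y^2 = x^3 + 44 x + 51 (mod 53) for (x, y) = (1, 19).
LHS: y^2 = 19^2 mod 53 = 43
RHS: x^3 + 44 x + 51 = 1^3 + 44*1 + 51 mod 53 = 43
LHS = RHS

Yes, on the curve


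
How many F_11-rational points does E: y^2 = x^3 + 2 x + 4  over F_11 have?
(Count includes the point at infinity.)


For each x in F_11, count y with y^2 = x^3 + 2 x + 4 mod 11:
  x = 0: RHS = 4, y in [2, 9]  -> 2 point(s)
  x = 2: RHS = 5, y in [4, 7]  -> 2 point(s)
  x = 3: RHS = 4, y in [2, 9]  -> 2 point(s)
  x = 6: RHS = 1, y in [1, 10]  -> 2 point(s)
  x = 7: RHS = 9, y in [3, 8]  -> 2 point(s)
  x = 8: RHS = 4, y in [2, 9]  -> 2 point(s)
  x = 9: RHS = 3, y in [5, 6]  -> 2 point(s)
  x = 10: RHS = 1, y in [1, 10]  -> 2 point(s)
Affine points: 16. Add the point at infinity: total = 17.

#E(F_11) = 17


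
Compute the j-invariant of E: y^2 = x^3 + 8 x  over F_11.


Delta = -16(4 a^3 + 27 b^2) mod 11 = 1
-1728 * (4 a)^3 = -1728 * (4*8)^3 mod 11 = 1
j = 1 * 1^(-1) mod 11 = 1

j = 1 (mod 11)


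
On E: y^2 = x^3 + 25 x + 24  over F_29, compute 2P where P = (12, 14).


Doubling: s = (3 x1^2 + a) / (2 y1)
s = (3*12^2 + 25) / (2*14) mod 29 = 7
x3 = s^2 - 2 x1 mod 29 = 7^2 - 2*12 = 25
y3 = s (x1 - x3) - y1 mod 29 = 7 * (12 - 25) - 14 = 11

2P = (25, 11)


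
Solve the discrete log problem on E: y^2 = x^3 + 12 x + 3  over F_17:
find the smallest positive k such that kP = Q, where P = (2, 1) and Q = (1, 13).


Enumerate multiples of P until we hit Q = (1, 13):
  1P = (2, 1)
  2P = (4, 9)
  3P = (10, 1)
  4P = (5, 16)
  5P = (1, 4)
  6P = (6, 11)
  7P = (11, 2)
  8P = (8, 4)
  9P = (3, 7)
  10P = (14, 12)
  11P = (14, 5)
  12P = (3, 10)
  13P = (8, 13)
  14P = (11, 15)
  15P = (6, 6)
  16P = (1, 13)
Match found at i = 16.

k = 16


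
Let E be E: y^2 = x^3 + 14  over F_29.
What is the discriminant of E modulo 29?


4 a^3 + 27 b^2 = 4*0^3 + 27*14^2 = 0 + 5292 = 5292
Delta = -16 * (5292) = -84672
Delta mod 29 = 8

Delta = 8 (mod 29)


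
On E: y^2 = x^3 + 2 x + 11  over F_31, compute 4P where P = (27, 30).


k = 4 = 100_2 (binary, LSB first: 001)
Double-and-add from P = (27, 30):
  bit 0 = 0: acc unchanged = O
  bit 1 = 0: acc unchanged = O
  bit 2 = 1: acc = O + (30, 16) = (30, 16)

4P = (30, 16)


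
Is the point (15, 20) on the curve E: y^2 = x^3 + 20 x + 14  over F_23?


Check whether y^2 = x^3 + 20 x + 14 (mod 23) for (x, y) = (15, 20).
LHS: y^2 = 20^2 mod 23 = 9
RHS: x^3 + 20 x + 14 = 15^3 + 20*15 + 14 mod 23 = 9
LHS = RHS

Yes, on the curve


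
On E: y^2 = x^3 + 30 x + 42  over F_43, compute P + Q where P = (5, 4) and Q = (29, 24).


P != Q, so use the chord formula.
s = (y2 - y1) / (x2 - x1) = (20) / (24) mod 43 = 8
x3 = s^2 - x1 - x2 mod 43 = 8^2 - 5 - 29 = 30
y3 = s (x1 - x3) - y1 mod 43 = 8 * (5 - 30) - 4 = 11

P + Q = (30, 11)


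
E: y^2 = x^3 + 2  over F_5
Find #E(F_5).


For each x in F_5, count y with y^2 = x^3 + 0 x + 2 mod 5:
  x = 2: RHS = 0, y in [0]  -> 1 point(s)
  x = 3: RHS = 4, y in [2, 3]  -> 2 point(s)
  x = 4: RHS = 1, y in [1, 4]  -> 2 point(s)
Affine points: 5. Add the point at infinity: total = 6.

#E(F_5) = 6


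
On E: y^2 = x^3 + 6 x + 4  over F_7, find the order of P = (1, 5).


Compute successive multiples of P until we hit O:
  1P = (1, 5)
  2P = (0, 5)
  3P = (6, 2)
  4P = (4, 1)
  5P = (3, 0)
  6P = (4, 6)
  7P = (6, 5)
  8P = (0, 2)
  ... (continuing to 10P)
  10P = O

ord(P) = 10


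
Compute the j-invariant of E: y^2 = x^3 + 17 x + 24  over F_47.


Delta = -16(4 a^3 + 27 b^2) mod 47 = 31
-1728 * (4 a)^3 = -1728 * (4*17)^3 mod 47 = 22
j = 22 * 31^(-1) mod 47 = 28

j = 28 (mod 47)


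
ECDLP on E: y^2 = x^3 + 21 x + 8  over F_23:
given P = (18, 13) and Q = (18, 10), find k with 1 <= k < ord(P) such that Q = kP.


Enumerate multiples of P until we hit Q = (18, 10):
  1P = (18, 13)
  2P = (22, 20)
  3P = (22, 3)
  4P = (18, 10)
Match found at i = 4.

k = 4


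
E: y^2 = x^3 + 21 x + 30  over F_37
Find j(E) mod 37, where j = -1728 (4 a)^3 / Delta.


Delta = -16(4 a^3 + 27 b^2) mod 37 = 32
-1728 * (4 a)^3 = -1728 * (4*21)^3 mod 37 = 11
j = 11 * 32^(-1) mod 37 = 20

j = 20 (mod 37)


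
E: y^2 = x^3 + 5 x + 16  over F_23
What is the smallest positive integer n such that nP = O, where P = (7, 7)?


Compute successive multiples of P until we hit O:
  1P = (7, 7)
  2P = (10, 13)
  3P = (10, 10)
  4P = (7, 16)
  5P = O

ord(P) = 5


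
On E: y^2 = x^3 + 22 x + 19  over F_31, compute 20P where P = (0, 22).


k = 20 = 10100_2 (binary, LSB first: 00101)
Double-and-add from P = (0, 22):
  bit 0 = 0: acc unchanged = O
  bit 1 = 0: acc unchanged = O
  bit 2 = 1: acc = O + (3, 9) = (3, 9)
  bit 3 = 0: acc unchanged = (3, 9)
  bit 4 = 1: acc = (3, 9) + (14, 8) = (24, 7)

20P = (24, 7)


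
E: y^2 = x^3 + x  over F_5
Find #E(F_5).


For each x in F_5, count y with y^2 = x^3 + 1 x + 0 mod 5:
  x = 0: RHS = 0, y in [0]  -> 1 point(s)
  x = 2: RHS = 0, y in [0]  -> 1 point(s)
  x = 3: RHS = 0, y in [0]  -> 1 point(s)
Affine points: 3. Add the point at infinity: total = 4.

#E(F_5) = 4


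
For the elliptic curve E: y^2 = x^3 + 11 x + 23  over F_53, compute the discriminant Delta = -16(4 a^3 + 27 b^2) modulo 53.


4 a^3 + 27 b^2 = 4*11^3 + 27*23^2 = 5324 + 14283 = 19607
Delta = -16 * (19607) = -313712
Delta mod 53 = 48

Delta = 48 (mod 53)


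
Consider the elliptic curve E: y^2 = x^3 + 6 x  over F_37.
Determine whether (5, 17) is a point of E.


Check whether y^2 = x^3 + 6 x + 0 (mod 37) for (x, y) = (5, 17).
LHS: y^2 = 17^2 mod 37 = 30
RHS: x^3 + 6 x + 0 = 5^3 + 6*5 + 0 mod 37 = 7
LHS != RHS

No, not on the curve


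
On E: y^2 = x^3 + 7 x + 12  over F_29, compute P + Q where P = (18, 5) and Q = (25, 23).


P != Q, so use the chord formula.
s = (y2 - y1) / (x2 - x1) = (18) / (7) mod 29 = 15
x3 = s^2 - x1 - x2 mod 29 = 15^2 - 18 - 25 = 8
y3 = s (x1 - x3) - y1 mod 29 = 15 * (18 - 8) - 5 = 0

P + Q = (8, 0)


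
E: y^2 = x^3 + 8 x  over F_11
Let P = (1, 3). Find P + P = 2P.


Doubling: s = (3 x1^2 + a) / (2 y1)
s = (3*1^2 + 8) / (2*3) mod 11 = 0
x3 = s^2 - 2 x1 mod 11 = 0^2 - 2*1 = 9
y3 = s (x1 - x3) - y1 mod 11 = 0 * (1 - 9) - 3 = 8

2P = (9, 8)


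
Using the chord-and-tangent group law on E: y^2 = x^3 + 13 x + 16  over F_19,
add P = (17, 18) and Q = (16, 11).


P != Q, so use the chord formula.
s = (y2 - y1) / (x2 - x1) = (12) / (18) mod 19 = 7
x3 = s^2 - x1 - x2 mod 19 = 7^2 - 17 - 16 = 16
y3 = s (x1 - x3) - y1 mod 19 = 7 * (17 - 16) - 18 = 8

P + Q = (16, 8)


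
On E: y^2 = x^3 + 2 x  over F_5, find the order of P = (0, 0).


Compute successive multiples of P until we hit O:
  1P = (0, 0)
  2P = O

ord(P) = 2


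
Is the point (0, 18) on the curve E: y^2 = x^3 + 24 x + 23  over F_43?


Check whether y^2 = x^3 + 24 x + 23 (mod 43) for (x, y) = (0, 18).
LHS: y^2 = 18^2 mod 43 = 23
RHS: x^3 + 24 x + 23 = 0^3 + 24*0 + 23 mod 43 = 23
LHS = RHS

Yes, on the curve


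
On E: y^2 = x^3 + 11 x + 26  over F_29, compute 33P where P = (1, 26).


k = 33 = 100001_2 (binary, LSB first: 100001)
Double-and-add from P = (1, 26):
  bit 0 = 1: acc = O + (1, 26) = (1, 26)
  bit 1 = 0: acc unchanged = (1, 26)
  bit 2 = 0: acc unchanged = (1, 26)
  bit 3 = 0: acc unchanged = (1, 26)
  bit 4 = 0: acc unchanged = (1, 26)
  bit 5 = 1: acc = (1, 26) + (18, 16) = (26, 16)

33P = (26, 16)


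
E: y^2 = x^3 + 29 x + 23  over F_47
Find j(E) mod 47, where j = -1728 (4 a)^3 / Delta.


Delta = -16(4 a^3 + 27 b^2) mod 47 = 7
-1728 * (4 a)^3 = -1728 * (4*29)^3 mod 47 = 4
j = 4 * 7^(-1) mod 47 = 14

j = 14 (mod 47)


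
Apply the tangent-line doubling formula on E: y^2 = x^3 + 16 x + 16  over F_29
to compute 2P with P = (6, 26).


Doubling: s = (3 x1^2 + a) / (2 y1)
s = (3*6^2 + 16) / (2*26) mod 29 = 18
x3 = s^2 - 2 x1 mod 29 = 18^2 - 2*6 = 22
y3 = s (x1 - x3) - y1 mod 29 = 18 * (6 - 22) - 26 = 5

2P = (22, 5)


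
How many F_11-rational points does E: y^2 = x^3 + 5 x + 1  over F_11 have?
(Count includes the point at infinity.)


For each x in F_11, count y with y^2 = x^3 + 5 x + 1 mod 11:
  x = 0: RHS = 1, y in [1, 10]  -> 2 point(s)
  x = 6: RHS = 5, y in [4, 7]  -> 2 point(s)
  x = 7: RHS = 5, y in [4, 7]  -> 2 point(s)
  x = 8: RHS = 3, y in [5, 6]  -> 2 point(s)
  x = 9: RHS = 5, y in [4, 7]  -> 2 point(s)
Affine points: 10. Add the point at infinity: total = 11.

#E(F_11) = 11


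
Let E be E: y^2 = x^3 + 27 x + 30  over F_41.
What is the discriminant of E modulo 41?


4 a^3 + 27 b^2 = 4*27^3 + 27*30^2 = 78732 + 24300 = 103032
Delta = -16 * (103032) = -1648512
Delta mod 41 = 16

Delta = 16 (mod 41)


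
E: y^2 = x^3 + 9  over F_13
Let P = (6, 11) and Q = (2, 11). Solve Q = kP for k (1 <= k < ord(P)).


Enumerate multiples of P until we hit Q = (2, 11):
  1P = (6, 11)
  2P = (2, 11)
Match found at i = 2.

k = 2


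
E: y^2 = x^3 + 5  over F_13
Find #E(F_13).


For each x in F_13, count y with y^2 = x^3 + 0 x + 5 mod 13:
  x = 2: RHS = 0, y in [0]  -> 1 point(s)
  x = 4: RHS = 4, y in [2, 11]  -> 2 point(s)
  x = 5: RHS = 0, y in [0]  -> 1 point(s)
  x = 6: RHS = 0, y in [0]  -> 1 point(s)
  x = 7: RHS = 10, y in [6, 7]  -> 2 point(s)
  x = 8: RHS = 10, y in [6, 7]  -> 2 point(s)
  x = 10: RHS = 4, y in [2, 11]  -> 2 point(s)
  x = 11: RHS = 10, y in [6, 7]  -> 2 point(s)
  x = 12: RHS = 4, y in [2, 11]  -> 2 point(s)
Affine points: 15. Add the point at infinity: total = 16.

#E(F_13) = 16


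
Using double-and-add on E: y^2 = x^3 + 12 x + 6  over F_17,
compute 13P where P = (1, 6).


k = 13 = 1101_2 (binary, LSB first: 1011)
Double-and-add from P = (1, 6):
  bit 0 = 1: acc = O + (1, 6) = (1, 6)
  bit 1 = 0: acc unchanged = (1, 6)
  bit 2 = 1: acc = (1, 6) + (2, 2) = (13, 8)
  bit 3 = 1: acc = (13, 8) + (15, 5) = (4, 4)

13P = (4, 4)


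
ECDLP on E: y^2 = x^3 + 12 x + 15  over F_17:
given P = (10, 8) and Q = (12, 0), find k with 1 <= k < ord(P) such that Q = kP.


Enumerate multiples of P until we hit Q = (12, 0):
  1P = (10, 8)
  2P = (16, 11)
  3P = (4, 12)
  4P = (11, 4)
  5P = (12, 0)
Match found at i = 5.

k = 5


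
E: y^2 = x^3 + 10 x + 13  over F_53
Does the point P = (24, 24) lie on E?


Check whether y^2 = x^3 + 10 x + 13 (mod 53) for (x, y) = (24, 24).
LHS: y^2 = 24^2 mod 53 = 46
RHS: x^3 + 10 x + 13 = 24^3 + 10*24 + 13 mod 53 = 32
LHS != RHS

No, not on the curve


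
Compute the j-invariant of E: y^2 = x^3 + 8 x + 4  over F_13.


Delta = -16(4 a^3 + 27 b^2) mod 13 = 9
-1728 * (4 a)^3 = -1728 * (4*8)^3 mod 13 = 8
j = 8 * 9^(-1) mod 13 = 11

j = 11 (mod 13)


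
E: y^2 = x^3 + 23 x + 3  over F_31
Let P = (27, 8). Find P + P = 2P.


Doubling: s = (3 x1^2 + a) / (2 y1)
s = (3*27^2 + 23) / (2*8) mod 31 = 18
x3 = s^2 - 2 x1 mod 31 = 18^2 - 2*27 = 22
y3 = s (x1 - x3) - y1 mod 31 = 18 * (27 - 22) - 8 = 20

2P = (22, 20)


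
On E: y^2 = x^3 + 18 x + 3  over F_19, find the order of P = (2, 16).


Compute successive multiples of P until we hit O:
  1P = (2, 16)
  2P = (2, 3)
  3P = O

ord(P) = 3


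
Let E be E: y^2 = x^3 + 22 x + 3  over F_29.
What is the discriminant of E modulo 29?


4 a^3 + 27 b^2 = 4*22^3 + 27*3^2 = 42592 + 243 = 42835
Delta = -16 * (42835) = -685360
Delta mod 29 = 26

Delta = 26 (mod 29)


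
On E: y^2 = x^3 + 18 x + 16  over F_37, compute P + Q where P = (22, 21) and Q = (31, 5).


P != Q, so use the chord formula.
s = (y2 - y1) / (x2 - x1) = (21) / (9) mod 37 = 27
x3 = s^2 - x1 - x2 mod 37 = 27^2 - 22 - 31 = 10
y3 = s (x1 - x3) - y1 mod 37 = 27 * (22 - 10) - 21 = 7

P + Q = (10, 7)


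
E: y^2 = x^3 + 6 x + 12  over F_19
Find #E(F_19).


For each x in F_19, count y with y^2 = x^3 + 6 x + 12 mod 19:
  x = 1: RHS = 0, y in [0]  -> 1 point(s)
  x = 3: RHS = 0, y in [0]  -> 1 point(s)
  x = 4: RHS = 5, y in [9, 10]  -> 2 point(s)
  x = 6: RHS = 17, y in [6, 13]  -> 2 point(s)
  x = 7: RHS = 17, y in [6, 13]  -> 2 point(s)
  x = 9: RHS = 16, y in [4, 15]  -> 2 point(s)
  x = 12: RHS = 7, y in [8, 11]  -> 2 point(s)
  x = 13: RHS = 7, y in [8, 11]  -> 2 point(s)
  x = 14: RHS = 9, y in [3, 16]  -> 2 point(s)
  x = 15: RHS = 0, y in [0]  -> 1 point(s)
  x = 16: RHS = 5, y in [9, 10]  -> 2 point(s)
  x = 17: RHS = 11, y in [7, 12]  -> 2 point(s)
  x = 18: RHS = 5, y in [9, 10]  -> 2 point(s)
Affine points: 23. Add the point at infinity: total = 24.

#E(F_19) = 24


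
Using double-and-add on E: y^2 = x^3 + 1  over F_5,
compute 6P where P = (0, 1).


k = 6 = 110_2 (binary, LSB first: 011)
Double-and-add from P = (0, 1):
  bit 0 = 0: acc unchanged = O
  bit 1 = 1: acc = O + (0, 4) = (0, 4)
  bit 2 = 1: acc = (0, 4) + (0, 1) = O

6P = O


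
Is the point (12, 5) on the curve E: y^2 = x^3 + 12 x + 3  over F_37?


Check whether y^2 = x^3 + 12 x + 3 (mod 37) for (x, y) = (12, 5).
LHS: y^2 = 5^2 mod 37 = 25
RHS: x^3 + 12 x + 3 = 12^3 + 12*12 + 3 mod 37 = 25
LHS = RHS

Yes, on the curve


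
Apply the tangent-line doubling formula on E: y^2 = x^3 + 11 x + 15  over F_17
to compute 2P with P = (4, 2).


Doubling: s = (3 x1^2 + a) / (2 y1)
s = (3*4^2 + 11) / (2*2) mod 17 = 2
x3 = s^2 - 2 x1 mod 17 = 2^2 - 2*4 = 13
y3 = s (x1 - x3) - y1 mod 17 = 2 * (4 - 13) - 2 = 14

2P = (13, 14)


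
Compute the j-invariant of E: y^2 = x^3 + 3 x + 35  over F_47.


Delta = -16(4 a^3 + 27 b^2) mod 47 = 31
-1728 * (4 a)^3 = -1728 * (4*3)^3 mod 47 = 20
j = 20 * 31^(-1) mod 47 = 34

j = 34 (mod 47)


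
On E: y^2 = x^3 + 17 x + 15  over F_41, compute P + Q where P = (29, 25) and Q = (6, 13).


P != Q, so use the chord formula.
s = (y2 - y1) / (x2 - x1) = (29) / (18) mod 41 = 13
x3 = s^2 - x1 - x2 mod 41 = 13^2 - 29 - 6 = 11
y3 = s (x1 - x3) - y1 mod 41 = 13 * (29 - 11) - 25 = 4

P + Q = (11, 4)
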